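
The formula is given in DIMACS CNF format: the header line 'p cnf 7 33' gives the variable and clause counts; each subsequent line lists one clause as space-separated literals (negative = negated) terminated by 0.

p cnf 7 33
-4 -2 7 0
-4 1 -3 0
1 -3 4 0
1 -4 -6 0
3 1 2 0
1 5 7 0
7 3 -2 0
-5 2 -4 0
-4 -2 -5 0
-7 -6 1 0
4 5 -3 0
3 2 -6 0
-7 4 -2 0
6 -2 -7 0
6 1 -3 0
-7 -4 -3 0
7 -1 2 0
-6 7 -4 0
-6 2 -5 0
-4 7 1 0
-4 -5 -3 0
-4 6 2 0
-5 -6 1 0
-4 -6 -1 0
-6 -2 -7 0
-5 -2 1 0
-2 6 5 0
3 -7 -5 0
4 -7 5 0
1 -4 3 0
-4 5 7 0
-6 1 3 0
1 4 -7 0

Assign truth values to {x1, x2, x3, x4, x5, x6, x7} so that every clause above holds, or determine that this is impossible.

Suppose x4 = False.
Suppose x1 = True.
Suppose x5 = True.
Suppose x7 = False.
Unit clause (x2) forces x2 = True.
Unit clause (x3) forces x3 = True.
Every clause is now satisfied; x6 is unconstrained.

x1=True, x2=True, x3=True, x4=False, x5=True, x6=False, x7=False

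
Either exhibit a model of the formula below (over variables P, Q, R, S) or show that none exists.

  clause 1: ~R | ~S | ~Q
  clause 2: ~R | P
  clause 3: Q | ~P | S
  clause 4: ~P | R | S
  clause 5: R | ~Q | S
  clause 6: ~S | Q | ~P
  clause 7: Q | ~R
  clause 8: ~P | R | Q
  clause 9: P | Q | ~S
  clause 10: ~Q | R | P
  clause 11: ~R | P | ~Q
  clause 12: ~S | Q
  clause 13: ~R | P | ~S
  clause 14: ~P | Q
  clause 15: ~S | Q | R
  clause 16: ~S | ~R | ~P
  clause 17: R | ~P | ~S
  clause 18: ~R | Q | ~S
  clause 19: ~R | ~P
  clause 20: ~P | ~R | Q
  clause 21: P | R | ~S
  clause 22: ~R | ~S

Try R = 0.
Try P = 0.
From the singleton clause (~Q), Q = 0.
From the singleton clause (~S), S = 0.
All clauses are satisfied.

P=0, Q=0, R=0, S=0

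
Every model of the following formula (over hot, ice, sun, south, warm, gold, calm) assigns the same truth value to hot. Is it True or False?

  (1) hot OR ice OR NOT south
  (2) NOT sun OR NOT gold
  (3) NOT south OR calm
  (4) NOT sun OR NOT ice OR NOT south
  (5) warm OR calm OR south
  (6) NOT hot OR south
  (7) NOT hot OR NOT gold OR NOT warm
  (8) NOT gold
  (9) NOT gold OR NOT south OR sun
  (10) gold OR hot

True

Suppose hot = false.
Unit clause (NOT gold) forces gold = false.
Now (gold) is unsatisfied and unit — conflict.
So every satisfying assignment has hot = True.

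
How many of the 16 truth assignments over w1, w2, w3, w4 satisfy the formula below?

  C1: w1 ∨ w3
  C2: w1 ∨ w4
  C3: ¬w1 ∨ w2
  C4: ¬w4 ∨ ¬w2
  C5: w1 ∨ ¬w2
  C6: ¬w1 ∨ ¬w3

2

There are 2^4 = 16 truth assignments over (w1, w2, w3, w4).
Split on w2. With w2 = True, the clauses containing w2 are satisfied and ¬w2 drops from the rest; 1 of the 2^3 = 8 assignments to the other variables satisfy what remains.
With w2 = False, by the same count on the reduced clause set, 1 assignment works.
(One model: w1=F, w2=F, w3=T, w4=T.)
Total: 1 + 1 = 2.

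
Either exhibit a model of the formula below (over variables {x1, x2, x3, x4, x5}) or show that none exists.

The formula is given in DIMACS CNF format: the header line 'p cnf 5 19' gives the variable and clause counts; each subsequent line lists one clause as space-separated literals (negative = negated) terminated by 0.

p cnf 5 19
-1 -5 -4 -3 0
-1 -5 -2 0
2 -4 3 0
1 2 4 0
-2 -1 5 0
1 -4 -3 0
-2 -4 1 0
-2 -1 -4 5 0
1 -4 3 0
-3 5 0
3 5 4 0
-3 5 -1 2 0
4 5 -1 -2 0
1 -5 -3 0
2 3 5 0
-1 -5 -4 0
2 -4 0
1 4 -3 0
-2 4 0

Branch on x3: set x3 = False.
Branch on x2: set x2 = False.
The clause (¬x4) is unit, so x4 = False.
The clause (x1) is unit, so x1 = True.
The clause (x5) is unit, so x5 = True.
Every clause now holds.

x1 ↦ True, x2 ↦ False, x3 ↦ False, x4 ↦ False, x5 ↦ True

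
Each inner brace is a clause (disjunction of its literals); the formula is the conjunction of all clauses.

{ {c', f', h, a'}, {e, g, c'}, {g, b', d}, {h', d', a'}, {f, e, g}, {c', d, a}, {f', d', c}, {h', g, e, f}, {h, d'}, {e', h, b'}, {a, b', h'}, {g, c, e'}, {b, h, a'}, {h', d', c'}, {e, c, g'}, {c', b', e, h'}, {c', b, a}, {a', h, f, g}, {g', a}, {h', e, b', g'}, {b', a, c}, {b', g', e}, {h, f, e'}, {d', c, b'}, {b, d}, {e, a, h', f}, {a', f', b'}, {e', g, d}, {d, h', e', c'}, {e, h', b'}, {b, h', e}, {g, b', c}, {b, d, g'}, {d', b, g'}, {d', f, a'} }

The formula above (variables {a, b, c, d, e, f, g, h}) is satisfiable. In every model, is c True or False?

Suppose c = 1.
Branch on e: set e = 1.
Branch on d: set d = 1.
The clause (h) is unit, so h = 1.
But (h') is also a unit clause — contradiction.
Undo d and try d = 0.
The clause (a) is unit, so a = 1.
The clause (b) is unit, so b = 1.
The clause (g) is unit, so g = 1.
The clause (h) is unit, so h = 1.
But (h') is also a unit clause — contradiction.
Either choice for d ends in contradiction.
Undo e and try e = 0.
The clause (g) is unit, so g = 1.
The clause (a) is unit, so a = 1.
The clause (b') is unit, so b = 0.
The clause (h) is unit, so h = 1.
But (h') is also a unit clause — contradiction.
Either choice for e ends in contradiction.
So every satisfying assignment has c = False.

False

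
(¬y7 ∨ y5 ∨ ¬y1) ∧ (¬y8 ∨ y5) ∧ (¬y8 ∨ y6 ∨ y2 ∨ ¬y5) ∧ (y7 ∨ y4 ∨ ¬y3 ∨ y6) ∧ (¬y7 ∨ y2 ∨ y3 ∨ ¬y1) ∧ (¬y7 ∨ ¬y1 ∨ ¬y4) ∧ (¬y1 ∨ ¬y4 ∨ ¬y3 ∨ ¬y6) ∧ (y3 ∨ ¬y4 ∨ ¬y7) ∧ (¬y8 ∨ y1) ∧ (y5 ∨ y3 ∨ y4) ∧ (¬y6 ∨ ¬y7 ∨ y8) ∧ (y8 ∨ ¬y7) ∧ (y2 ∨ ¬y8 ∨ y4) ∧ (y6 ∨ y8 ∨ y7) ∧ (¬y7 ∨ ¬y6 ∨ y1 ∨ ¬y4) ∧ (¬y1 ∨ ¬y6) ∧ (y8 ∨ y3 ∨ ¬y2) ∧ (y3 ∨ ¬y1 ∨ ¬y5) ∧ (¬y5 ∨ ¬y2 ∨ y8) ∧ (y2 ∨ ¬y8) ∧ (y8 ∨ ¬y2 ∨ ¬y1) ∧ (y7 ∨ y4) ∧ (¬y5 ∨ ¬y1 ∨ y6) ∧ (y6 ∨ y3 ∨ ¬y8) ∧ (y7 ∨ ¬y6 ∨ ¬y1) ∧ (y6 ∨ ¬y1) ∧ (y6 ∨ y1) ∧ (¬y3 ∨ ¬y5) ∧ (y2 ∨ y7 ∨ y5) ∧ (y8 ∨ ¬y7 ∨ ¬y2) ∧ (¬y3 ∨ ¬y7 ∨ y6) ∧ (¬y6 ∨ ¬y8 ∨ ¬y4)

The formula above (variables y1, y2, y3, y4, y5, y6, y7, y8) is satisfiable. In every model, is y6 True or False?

True

Suppose y6 = False.
From the singleton clause (¬y1), y1 = False.
But (y1) is also a unit clause — contradiction.
So every satisfying assignment has y6 = True.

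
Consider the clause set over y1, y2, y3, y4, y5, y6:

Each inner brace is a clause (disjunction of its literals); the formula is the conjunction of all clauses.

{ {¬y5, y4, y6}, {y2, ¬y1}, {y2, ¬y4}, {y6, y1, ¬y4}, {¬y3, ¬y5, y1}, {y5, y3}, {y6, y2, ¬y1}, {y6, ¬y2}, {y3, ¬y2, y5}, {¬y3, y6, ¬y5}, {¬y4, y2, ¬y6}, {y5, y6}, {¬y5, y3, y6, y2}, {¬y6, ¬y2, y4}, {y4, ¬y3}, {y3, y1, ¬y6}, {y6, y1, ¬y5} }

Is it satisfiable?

Try y2 = True.
The clause (y6) is unit, so y6 = True.
The clause (y4) is unit, so y4 = True.
Try y5 = True.
Try y3 = True.
The clause (y1) is unit, so y1 = True.
This assignment satisfies each clause.
A satisfying assignment: y1: True, y2: True, y3: True, y4: True, y5: True, y6: True.

Yes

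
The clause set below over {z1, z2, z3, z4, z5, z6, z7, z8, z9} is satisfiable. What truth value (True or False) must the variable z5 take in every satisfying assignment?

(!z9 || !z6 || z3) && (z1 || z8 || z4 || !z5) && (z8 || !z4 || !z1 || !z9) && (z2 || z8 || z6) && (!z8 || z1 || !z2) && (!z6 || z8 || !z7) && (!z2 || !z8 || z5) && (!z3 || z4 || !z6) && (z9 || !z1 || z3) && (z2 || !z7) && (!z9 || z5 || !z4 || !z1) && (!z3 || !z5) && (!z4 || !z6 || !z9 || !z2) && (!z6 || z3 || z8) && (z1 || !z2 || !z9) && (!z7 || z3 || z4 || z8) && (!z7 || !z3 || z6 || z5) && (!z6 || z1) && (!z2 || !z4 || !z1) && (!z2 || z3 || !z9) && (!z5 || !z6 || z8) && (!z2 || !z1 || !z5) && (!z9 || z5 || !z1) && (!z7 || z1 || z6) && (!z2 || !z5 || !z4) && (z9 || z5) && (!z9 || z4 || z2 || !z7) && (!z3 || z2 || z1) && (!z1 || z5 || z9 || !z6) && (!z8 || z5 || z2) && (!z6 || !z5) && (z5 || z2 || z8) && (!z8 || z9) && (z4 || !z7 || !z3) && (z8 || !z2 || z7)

Suppose z5 = false.
(z9) alone gives z9 = true.
(!z1) alone gives z1 = false.
(!z2) alone gives z2 = false.
(!z7) alone gives z7 = false.
(!z6) alone gives z6 = false.
(z8) alone gives z8 = true.
Now (!z8) is unsatisfied and unit — conflict.
So every satisfying assignment has z5 = True.

True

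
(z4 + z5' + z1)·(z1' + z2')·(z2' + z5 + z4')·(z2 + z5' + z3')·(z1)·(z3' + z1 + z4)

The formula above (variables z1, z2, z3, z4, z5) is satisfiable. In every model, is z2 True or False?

False

Suppose z2 = 1.
The clause (z1') is unit, so z1 = 0.
But (z1) is also a unit clause — contradiction.
So every satisfying assignment has z2 = False.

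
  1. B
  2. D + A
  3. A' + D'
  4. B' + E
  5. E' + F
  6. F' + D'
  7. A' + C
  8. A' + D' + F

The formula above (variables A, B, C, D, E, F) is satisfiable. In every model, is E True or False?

Suppose E = 0.
The clause (B) is unit, so B = 1.
Now (B') is unsatisfied and unit — conflict.
So every satisfying assignment has E = True.

True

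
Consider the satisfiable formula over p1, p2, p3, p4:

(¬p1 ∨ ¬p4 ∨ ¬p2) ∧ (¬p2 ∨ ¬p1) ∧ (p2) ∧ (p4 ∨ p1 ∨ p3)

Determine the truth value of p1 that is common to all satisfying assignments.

False

Suppose p1 = True.
From the singleton clause (¬p2), p2 = False.
Now (p2) is unsatisfied and unit — conflict.
So every satisfying assignment has p1 = False.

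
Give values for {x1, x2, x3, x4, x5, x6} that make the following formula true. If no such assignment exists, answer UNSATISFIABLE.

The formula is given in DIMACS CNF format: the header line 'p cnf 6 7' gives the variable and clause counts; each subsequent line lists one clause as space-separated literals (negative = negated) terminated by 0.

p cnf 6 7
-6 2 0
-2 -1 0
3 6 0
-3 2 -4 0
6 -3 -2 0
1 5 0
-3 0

(¬x3) alone gives x3 = False.
(x6) alone gives x6 = True.
(x2) alone gives x2 = True.
(¬x1) alone gives x1 = False.
(x5) alone gives x5 = True.
Every clause is now satisfied; x4 is unconstrained.

x1 ↦ False; x2 ↦ True; x3 ↦ False; x4 ↦ False; x5 ↦ True; x6 ↦ True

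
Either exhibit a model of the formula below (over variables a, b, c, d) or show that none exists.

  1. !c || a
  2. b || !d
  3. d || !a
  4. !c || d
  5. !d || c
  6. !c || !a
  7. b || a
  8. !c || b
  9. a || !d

a=false; b=true; c=false; d=false

Case c = false:
From the singleton clause (!d), d = false.
From the singleton clause (!a), a = false.
From the singleton clause (b), b = true.
Every clause now holds.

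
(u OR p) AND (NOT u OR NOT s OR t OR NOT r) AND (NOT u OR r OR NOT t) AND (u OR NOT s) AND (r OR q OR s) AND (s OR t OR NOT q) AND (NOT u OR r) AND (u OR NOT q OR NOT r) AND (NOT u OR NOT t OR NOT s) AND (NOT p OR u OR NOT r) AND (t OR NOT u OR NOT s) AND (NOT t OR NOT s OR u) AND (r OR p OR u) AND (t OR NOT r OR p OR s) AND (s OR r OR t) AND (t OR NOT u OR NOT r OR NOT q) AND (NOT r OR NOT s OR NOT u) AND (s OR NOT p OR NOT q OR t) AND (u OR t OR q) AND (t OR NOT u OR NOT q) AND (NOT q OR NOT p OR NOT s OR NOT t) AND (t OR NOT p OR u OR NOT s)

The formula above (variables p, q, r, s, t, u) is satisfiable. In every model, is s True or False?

False

Suppose s = true.
From the singleton clause (u), u = true.
From the singleton clause (r), r = true.
That conflicts with the unit clause (NOT r).
So every satisfying assignment has s = False.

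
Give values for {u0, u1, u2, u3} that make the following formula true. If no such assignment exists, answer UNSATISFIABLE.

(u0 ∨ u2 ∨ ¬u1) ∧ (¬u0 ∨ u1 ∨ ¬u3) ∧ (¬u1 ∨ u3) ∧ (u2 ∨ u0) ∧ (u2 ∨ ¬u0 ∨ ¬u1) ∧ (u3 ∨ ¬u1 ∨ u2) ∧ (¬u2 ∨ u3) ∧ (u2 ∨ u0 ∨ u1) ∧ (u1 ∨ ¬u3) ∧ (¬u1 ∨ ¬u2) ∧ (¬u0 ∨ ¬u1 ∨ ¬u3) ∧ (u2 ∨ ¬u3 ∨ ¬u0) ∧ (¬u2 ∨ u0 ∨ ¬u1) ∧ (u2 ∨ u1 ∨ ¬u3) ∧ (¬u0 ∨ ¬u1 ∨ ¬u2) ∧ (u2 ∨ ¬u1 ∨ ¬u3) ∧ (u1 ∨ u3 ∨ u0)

Suppose u1 = False.
The clause (¬u3) is unit, so u3 = False.
The clause (¬u2) is unit, so u2 = False.
The clause (u0) is unit, so u0 = True.
Every clause now holds.

u0=True; u1=False; u2=False; u3=False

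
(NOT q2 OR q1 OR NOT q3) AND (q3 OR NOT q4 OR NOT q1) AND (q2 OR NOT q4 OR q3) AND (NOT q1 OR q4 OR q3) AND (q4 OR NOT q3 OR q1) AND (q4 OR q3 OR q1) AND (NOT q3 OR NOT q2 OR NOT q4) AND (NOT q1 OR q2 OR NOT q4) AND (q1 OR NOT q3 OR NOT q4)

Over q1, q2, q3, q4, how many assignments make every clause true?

3

There are 2^4 = 16 truth assignments over (q1, q2, q3, q4).
Split on q1. With q1 = true, the clauses containing q1 are satisfied and NOT q1 drops from the rest; 2 of the 2^3 = 8 assignments to the other variables satisfy what remains.
With q1 = false, by the same count on the reduced clause set, 1 assignment works.
Total: 2 + 1 = 3.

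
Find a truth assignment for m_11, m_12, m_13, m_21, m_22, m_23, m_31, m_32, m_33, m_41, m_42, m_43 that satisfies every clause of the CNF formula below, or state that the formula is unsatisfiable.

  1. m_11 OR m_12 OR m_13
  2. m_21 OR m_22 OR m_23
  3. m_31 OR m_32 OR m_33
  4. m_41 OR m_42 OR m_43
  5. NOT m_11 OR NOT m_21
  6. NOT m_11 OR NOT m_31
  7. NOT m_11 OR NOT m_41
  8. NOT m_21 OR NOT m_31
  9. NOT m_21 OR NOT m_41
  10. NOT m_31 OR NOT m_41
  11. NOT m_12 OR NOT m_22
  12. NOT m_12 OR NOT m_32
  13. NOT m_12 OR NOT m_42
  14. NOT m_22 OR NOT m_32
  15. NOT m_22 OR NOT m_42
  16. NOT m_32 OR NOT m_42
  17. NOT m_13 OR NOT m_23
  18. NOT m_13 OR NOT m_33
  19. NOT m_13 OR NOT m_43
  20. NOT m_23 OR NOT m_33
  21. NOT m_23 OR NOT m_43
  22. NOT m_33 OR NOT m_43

Suppose m_11 = false.
Suppose m_12 = true.
From the singleton clause (NOT m_22), m_22 = false.
From the singleton clause (NOT m_32), m_32 = false.
From the singleton clause (NOT m_42), m_42 = false.
Suppose m_21 = true.
From the singleton clause (NOT m_31), m_31 = false.
From the singleton clause (m_33), m_33 = true.
From the singleton clause (NOT m_41), m_41 = false.
From the singleton clause (m_43), m_43 = true.
Now (NOT m_43) is unsatisfied and unit — conflict.
Backtrack on m_21: now try m_21 = false.
From the singleton clause (m_23), m_23 = true.
From the singleton clause (NOT m_13), m_13 = false.
From the singleton clause (NOT m_33), m_33 = false.
From the singleton clause (m_31), m_31 = true.
From the singleton clause (NOT m_41), m_41 = false.
From the singleton clause (m_43), m_43 = true.
Now (NOT m_43) is unsatisfied and unit — conflict.
Either choice for m_21 ends in contradiction.
Backtrack on m_12: now try m_12 = false.
From the singleton clause (m_13), m_13 = true.
From the singleton clause (NOT m_23), m_23 = false.
From the singleton clause (NOT m_33), m_33 = false.
From the singleton clause (NOT m_43), m_43 = false.
Suppose m_21 = true.
From the singleton clause (NOT m_31), m_31 = false.
From the singleton clause (m_32), m_32 = true.
From the singleton clause (NOT m_41), m_41 = false.
From the singleton clause (m_42), m_42 = true.
Now (NOT m_42) is unsatisfied and unit — conflict.
Backtrack on m_21: now try m_21 = false.
From the singleton clause (m_22), m_22 = true.
From the singleton clause (NOT m_32), m_32 = false.
From the singleton clause (m_31), m_31 = true.
From the singleton clause (NOT m_41), m_41 = false.
From the singleton clause (m_42), m_42 = true.
Now (NOT m_42) is unsatisfied and unit — conflict.
Either choice for m_21 ends in contradiction.
Either choice for m_12 ends in contradiction.
Backtrack on m_11: now try m_11 = true.
From the singleton clause (NOT m_21), m_21 = false.
From the singleton clause (NOT m_31), m_31 = false.
From the singleton clause (NOT m_41), m_41 = false.
Suppose m_22 = true.
From the singleton clause (NOT m_12), m_12 = false.
From the singleton clause (NOT m_32), m_32 = false.
From the singleton clause (m_33), m_33 = true.
From the singleton clause (NOT m_42), m_42 = false.
From the singleton clause (m_43), m_43 = true.
Now (NOT m_43) is unsatisfied and unit — conflict.
Backtrack on m_22: now try m_22 = false.
From the singleton clause (m_23), m_23 = true.
From the singleton clause (NOT m_13), m_13 = false.
From the singleton clause (NOT m_33), m_33 = false.
From the singleton clause (m_32), m_32 = true.
From the singleton clause (NOT m_12), m_12 = false.
From the singleton clause (NOT m_42), m_42 = false.
From the singleton clause (m_43), m_43 = true.
Now (NOT m_43) is unsatisfied and unit — conflict.
Either choice for m_22 ends in contradiction.
Either choice for m_11 ends in contradiction.

UNSATISFIABLE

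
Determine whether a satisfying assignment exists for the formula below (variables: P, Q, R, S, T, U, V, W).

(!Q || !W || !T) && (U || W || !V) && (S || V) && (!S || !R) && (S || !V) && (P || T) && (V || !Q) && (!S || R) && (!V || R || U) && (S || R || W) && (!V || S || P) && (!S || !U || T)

Branch on S: set S = true.
(!R) alone gives R = false.
But (R) is also a unit clause — contradiction.
Undo S and try S = false.
(V) alone gives V = true.
But (!V) is also a unit clause — contradiction.
Neither S = true nor S = false works.
No assignment satisfies every clause.

No, unsatisfiable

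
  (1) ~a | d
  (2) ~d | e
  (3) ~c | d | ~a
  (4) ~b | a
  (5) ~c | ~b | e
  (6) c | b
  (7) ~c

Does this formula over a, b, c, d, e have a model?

Unit clause (~c) forces c = 0.
Unit clause (b) forces b = 1.
Unit clause (a) forces a = 1.
Unit clause (d) forces d = 1.
Unit clause (e) forces e = 1.
Every clause now holds.
A satisfying assignment: a=1, b=1, c=0, d=1, e=1.

Yes, satisfiable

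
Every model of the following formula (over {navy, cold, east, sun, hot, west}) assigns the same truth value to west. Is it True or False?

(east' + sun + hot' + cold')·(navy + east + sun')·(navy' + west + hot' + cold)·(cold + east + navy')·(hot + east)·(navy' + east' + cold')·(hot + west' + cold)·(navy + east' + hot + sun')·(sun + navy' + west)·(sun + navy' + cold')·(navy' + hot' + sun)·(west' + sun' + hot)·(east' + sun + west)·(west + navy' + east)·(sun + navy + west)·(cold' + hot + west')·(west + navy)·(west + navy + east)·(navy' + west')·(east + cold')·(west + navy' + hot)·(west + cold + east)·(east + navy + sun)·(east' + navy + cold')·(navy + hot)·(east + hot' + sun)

True

Suppose west = 0.
From the singleton clause (navy), navy = 1.
From the singleton clause (sun), sun = 1.
From the singleton clause (east), east = 1.
From the singleton clause (cold'), cold = 0.
From the singleton clause (hot'), hot = 0.
But (hot) is also a unit clause — contradiction.
So every satisfying assignment has west = True.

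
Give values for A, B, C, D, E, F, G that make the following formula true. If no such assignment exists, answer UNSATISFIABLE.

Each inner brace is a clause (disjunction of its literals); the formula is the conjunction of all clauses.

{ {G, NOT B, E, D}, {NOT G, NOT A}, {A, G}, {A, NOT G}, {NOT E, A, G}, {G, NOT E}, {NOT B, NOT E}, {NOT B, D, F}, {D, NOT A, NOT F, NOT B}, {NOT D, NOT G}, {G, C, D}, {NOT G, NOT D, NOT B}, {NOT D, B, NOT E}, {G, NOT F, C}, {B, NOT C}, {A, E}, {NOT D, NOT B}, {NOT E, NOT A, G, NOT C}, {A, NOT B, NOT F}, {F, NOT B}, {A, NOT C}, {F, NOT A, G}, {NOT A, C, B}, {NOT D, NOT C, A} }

Suppose G = false.
Unit clause (A) forces A = true.
Unit clause (NOT E) forces E = false.
Unit clause (F) forces F = true.
Unit clause (C) forces C = true.
Unit clause (B) forces B = true.
Unit clause (D) forces D = true.
Now (NOT D) is unsatisfied and unit — conflict.
Undo G and try G = true.
Unit clause (NOT A) forces A = false.
Now (A) is unsatisfied and unit — conflict.
Both values of G lead to a conflict.

UNSATISFIABLE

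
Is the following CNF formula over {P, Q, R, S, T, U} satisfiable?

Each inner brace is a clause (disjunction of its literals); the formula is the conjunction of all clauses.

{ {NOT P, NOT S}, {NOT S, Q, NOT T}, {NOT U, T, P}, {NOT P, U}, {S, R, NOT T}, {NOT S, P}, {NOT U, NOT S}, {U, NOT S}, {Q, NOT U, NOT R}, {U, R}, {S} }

The clause (S) is unit, so S = true.
The clause (NOT P) is unit, so P = false.
That conflicts with the unit clause (P).
No assignment satisfies every clause.

Unsatisfiable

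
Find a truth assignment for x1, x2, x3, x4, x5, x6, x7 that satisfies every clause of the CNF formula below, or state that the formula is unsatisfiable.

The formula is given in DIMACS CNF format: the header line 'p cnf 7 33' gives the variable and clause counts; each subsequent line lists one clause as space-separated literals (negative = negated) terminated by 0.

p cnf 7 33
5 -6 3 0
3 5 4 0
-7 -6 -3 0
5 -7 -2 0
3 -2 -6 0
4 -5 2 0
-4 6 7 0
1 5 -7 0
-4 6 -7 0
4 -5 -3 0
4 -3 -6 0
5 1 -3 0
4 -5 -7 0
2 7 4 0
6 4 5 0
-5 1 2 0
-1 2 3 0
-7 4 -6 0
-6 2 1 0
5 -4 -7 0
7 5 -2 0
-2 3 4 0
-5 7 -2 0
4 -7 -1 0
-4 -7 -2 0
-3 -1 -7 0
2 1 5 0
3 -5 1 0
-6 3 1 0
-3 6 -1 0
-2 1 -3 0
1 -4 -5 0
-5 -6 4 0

Suppose x5 = False.
Suppose x6 = True.
(x3) alone gives x3 = True.
(¬x7) alone gives x7 = False.
(x4) alone gives x4 = True.
(x1) alone gives x1 = True.
(¬x2) alone gives x2 = False.
All clauses are satisfied.

x1 ↦ True; x2 ↦ False; x3 ↦ True; x4 ↦ True; x5 ↦ False; x6 ↦ True; x7 ↦ False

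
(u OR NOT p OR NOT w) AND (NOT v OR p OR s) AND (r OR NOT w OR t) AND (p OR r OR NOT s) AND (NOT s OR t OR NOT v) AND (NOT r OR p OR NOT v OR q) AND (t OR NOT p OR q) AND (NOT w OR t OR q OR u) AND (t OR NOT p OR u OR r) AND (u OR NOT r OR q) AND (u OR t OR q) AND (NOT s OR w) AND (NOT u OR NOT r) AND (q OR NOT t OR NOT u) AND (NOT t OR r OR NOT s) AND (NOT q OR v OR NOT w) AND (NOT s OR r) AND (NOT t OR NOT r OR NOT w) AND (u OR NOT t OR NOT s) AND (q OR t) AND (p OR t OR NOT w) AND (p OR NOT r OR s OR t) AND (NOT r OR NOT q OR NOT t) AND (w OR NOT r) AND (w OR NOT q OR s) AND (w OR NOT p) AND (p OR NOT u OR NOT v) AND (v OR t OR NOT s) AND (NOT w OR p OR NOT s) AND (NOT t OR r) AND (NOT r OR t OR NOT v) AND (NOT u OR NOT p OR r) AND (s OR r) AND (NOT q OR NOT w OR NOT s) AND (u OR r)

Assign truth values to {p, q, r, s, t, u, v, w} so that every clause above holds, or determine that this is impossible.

Case s = false:
From the singleton clause (r), r = true.
From the singleton clause (NOT u), u = false.
From the singleton clause (q), q = true.
From the singleton clause (NOT t), t = false.
From the singleton clause (p), p = true.
From the singleton clause (NOT w), w = false.
But (w) is also a unit clause — contradiction.
That branch fails; take s = true instead.
From the singleton clause (w), w = true.
From the singleton clause (r), r = true.
From the singleton clause (NOT u), u = false.
From the singleton clause (NOT p), p = false.
But (p) is also a unit clause — contradiction.
Both values of s lead to a conflict.

UNSATISFIABLE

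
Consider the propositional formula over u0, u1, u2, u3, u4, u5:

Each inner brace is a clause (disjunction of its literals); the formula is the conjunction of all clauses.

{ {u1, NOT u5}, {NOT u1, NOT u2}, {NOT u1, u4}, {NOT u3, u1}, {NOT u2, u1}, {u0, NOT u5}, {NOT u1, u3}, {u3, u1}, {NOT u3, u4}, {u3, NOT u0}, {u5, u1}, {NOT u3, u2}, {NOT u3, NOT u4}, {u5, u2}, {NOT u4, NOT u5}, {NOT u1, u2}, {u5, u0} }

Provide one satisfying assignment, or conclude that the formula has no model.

UNSATISFIABLE

Branch on u1: set u1 = true.
From the singleton clause (NOT u2), u2 = false.
That conflicts with the unit clause (u2).
That branch fails; take u1 = false instead.
From the singleton clause (NOT u5), u5 = false.
That conflicts with the unit clause (u5).
Either choice for u1 ends in contradiction.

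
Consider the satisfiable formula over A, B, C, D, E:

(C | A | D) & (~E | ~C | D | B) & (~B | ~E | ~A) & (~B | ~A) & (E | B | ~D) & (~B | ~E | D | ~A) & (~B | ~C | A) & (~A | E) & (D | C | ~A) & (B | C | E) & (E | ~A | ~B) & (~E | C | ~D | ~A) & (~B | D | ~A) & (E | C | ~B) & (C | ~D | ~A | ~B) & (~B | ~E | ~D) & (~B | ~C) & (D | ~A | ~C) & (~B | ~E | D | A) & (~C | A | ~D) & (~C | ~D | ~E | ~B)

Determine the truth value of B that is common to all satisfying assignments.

Suppose B = 1.
From the singleton clause (~A), A = 0.
From the singleton clause (~C), C = 0.
From the singleton clause (D), D = 1.
From the singleton clause (E), E = 1.
Now (~E) is unsatisfied and unit — conflict.
So every satisfying assignment has B = False.

False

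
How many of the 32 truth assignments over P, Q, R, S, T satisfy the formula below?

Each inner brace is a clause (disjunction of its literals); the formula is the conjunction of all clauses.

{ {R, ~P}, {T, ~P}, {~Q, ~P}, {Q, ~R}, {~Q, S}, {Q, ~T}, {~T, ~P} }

6

There are 2^5 = 32 truth assignments over (P, Q, R, S, T).
Split on Q. With Q = 1, the clauses containing Q are satisfied and ~Q drops from the rest; 4 of the 2^4 = 16 assignments to the other variables satisfy what remains.
With Q = 0, by the same count on the reduced clause set, 2 assignments work.
Total: 4 + 2 = 6.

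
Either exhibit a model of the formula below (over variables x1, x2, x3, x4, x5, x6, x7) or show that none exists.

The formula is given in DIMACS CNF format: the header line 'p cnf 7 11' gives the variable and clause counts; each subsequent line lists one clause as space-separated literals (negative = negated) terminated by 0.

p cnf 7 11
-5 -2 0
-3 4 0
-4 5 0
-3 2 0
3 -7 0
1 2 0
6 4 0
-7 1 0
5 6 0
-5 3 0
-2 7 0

Suppose x5 = False.
Unit clause (¬x4) forces x4 = False.
Unit clause (¬x3) forces x3 = False.
Unit clause (¬x7) forces x7 = False.
Unit clause (x6) forces x6 = True.
Unit clause (¬x2) forces x2 = False.
Unit clause (x1) forces x1 = True.
Every clause now holds.

x1=True, x2=False, x3=False, x4=False, x5=False, x6=True, x7=False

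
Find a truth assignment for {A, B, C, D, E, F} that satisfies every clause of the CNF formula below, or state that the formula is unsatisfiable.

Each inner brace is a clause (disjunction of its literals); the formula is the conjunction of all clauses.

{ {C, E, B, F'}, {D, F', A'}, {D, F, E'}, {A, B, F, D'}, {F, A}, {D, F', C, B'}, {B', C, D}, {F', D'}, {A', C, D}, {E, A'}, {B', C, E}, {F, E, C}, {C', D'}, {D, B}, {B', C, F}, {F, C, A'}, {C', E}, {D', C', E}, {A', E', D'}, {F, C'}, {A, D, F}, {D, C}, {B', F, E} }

A ↦ 0,  B ↦ 1,  C ↦ 1,  D ↦ 0,  E ↦ 1,  F ↦ 1

Branch on F: set F = 1.
(D') alone gives D = 0.
(A') alone gives A = 0.
(B) alone gives B = 1.
(C) alone gives C = 1.
(E) alone gives E = 1.
Every clause now holds.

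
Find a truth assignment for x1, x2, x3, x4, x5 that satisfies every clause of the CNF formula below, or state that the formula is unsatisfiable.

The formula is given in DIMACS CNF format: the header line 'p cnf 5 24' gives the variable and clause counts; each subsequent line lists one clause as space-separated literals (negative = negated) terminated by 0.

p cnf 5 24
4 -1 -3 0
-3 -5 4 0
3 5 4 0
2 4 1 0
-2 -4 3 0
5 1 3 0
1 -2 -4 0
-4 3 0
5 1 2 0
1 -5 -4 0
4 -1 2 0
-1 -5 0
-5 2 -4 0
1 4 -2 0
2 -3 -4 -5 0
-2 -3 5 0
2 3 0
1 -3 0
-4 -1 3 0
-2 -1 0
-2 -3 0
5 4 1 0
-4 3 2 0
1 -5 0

Try x4 = True.
From the singleton clause (x3), x3 = True.
From the singleton clause (x1), x1 = True.
From the singleton clause (¬x5), x5 = False.
From the singleton clause (¬x2), x2 = False.
All clauses are satisfied.

x1: True; x2: False; x3: True; x4: True; x5: False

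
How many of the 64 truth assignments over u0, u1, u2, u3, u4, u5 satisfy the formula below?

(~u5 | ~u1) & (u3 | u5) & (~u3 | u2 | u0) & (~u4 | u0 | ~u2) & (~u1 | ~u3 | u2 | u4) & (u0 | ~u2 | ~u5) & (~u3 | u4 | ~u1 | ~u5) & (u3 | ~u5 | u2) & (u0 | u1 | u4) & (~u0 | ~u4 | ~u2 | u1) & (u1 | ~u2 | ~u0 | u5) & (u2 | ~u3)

5

There are 2^6 = 64 truth assignments over (u0, u1, u2, u3, u4, u5).
Split on u3. With u3 = 1, the clauses containing u3 are satisfied and ~u3 drops from the rest; 4 of the 2^5 = 32 assignments to the other variables satisfy what remains.
With u3 = 0, by the same count on the reduced clause set, 1 assignment works.
Total: 4 + 1 = 5.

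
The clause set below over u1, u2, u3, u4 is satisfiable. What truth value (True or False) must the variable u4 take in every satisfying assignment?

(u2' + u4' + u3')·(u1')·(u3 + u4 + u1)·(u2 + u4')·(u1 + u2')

False

Suppose u4 = 1.
Unit clause (u1') forces u1 = 0.
Unit clause (u2) forces u2 = 1.
That conflicts with the unit clause (u2').
So every satisfying assignment has u4 = False.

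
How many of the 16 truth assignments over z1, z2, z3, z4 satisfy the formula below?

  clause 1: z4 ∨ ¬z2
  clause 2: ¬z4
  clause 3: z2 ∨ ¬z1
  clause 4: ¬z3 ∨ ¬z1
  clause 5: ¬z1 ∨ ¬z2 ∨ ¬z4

There are 2^4 = 16 truth assignments over (z1, z2, z3, z4).
Check each against the 5 clauses (columns in the order z1, z2, z3, z4):
  F F F F  ✓ satisfies all
  F F F T  ✗ fails (¬z4)
  F F T F  ✓ satisfies all
  F F T T  ✗ fails (¬z4)
  F T F F  ✗ fails (z4 ∨ ¬z2)
  F T F T  ✗ fails (¬z4)
  F T T F  ✗ fails (z4 ∨ ¬z2)
  F T T T  ✗ fails (¬z4)
  T F F F  ✗ fails (z2 ∨ ¬z1)
  T F F T  ✗ fails (¬z4)
  T F T F  ✗ fails (z2 ∨ ¬z1)
  T F T T  ✗ fails (¬z4)
  T T F F  ✗ fails (z4 ∨ ¬z2)
  T T F T  ✗ fails (¬z4)
  T T T F  ✗ fails (z4 ∨ ¬z2)
  T T T T  ✗ fails (¬z4)
2 of the 16 rows are models.

2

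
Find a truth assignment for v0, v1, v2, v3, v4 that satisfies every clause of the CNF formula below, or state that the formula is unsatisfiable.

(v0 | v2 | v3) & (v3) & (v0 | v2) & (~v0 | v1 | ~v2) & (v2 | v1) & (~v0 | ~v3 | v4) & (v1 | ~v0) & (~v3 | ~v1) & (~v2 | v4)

(v3) alone gives v3 = 1.
(~v1) alone gives v1 = 0.
(v2) alone gives v2 = 1.
(~v0) alone gives v0 = 0.
(v4) alone gives v4 = 1.
All clauses are satisfied.

v0=0, v1=0, v2=1, v3=1, v4=1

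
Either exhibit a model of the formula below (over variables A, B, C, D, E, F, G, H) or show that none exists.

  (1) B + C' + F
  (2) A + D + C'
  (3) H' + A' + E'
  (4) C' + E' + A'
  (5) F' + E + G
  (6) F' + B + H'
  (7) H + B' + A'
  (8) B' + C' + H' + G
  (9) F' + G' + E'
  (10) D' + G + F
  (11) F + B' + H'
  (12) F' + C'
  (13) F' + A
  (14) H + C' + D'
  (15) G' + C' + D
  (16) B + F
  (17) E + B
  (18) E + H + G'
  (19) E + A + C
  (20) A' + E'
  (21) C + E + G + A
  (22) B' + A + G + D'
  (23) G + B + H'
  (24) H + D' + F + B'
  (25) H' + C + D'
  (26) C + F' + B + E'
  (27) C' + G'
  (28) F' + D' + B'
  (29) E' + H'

Branch on F: set F = 0.
From the singleton clause (B), B = 1.
From the singleton clause (H'), H = 0.
From the singleton clause (A'), A = 0.
From the singleton clause (D'), D = 0.
From the singleton clause (C'), C = 0.
From the singleton clause (E), E = 1.
All clauses hold; G can take either value.

A ↦ 0, B ↦ 1, C ↦ 0, D ↦ 0, E ↦ 1, F ↦ 0, G ↦ 0, H ↦ 0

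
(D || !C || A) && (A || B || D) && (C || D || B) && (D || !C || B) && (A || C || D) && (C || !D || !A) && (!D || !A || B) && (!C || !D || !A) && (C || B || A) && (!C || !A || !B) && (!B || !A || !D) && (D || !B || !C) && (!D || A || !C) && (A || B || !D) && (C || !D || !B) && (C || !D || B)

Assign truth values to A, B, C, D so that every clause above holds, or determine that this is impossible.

Branch on D: set D = false.
Branch on C: set C = false.
The clause (B) is unit, so B = true.
The clause (A) is unit, so A = true.
Every clause now holds.

A: true,  B: true,  C: false,  D: false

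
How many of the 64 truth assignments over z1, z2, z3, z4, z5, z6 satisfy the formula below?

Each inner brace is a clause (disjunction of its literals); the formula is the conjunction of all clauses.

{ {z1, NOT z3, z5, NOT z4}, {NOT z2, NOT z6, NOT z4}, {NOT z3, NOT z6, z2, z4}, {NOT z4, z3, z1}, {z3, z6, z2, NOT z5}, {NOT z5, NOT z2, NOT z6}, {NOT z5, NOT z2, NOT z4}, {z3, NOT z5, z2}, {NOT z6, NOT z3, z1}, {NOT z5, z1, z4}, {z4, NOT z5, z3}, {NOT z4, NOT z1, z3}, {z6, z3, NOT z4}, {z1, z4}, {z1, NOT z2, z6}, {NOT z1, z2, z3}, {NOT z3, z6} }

There are 2^6 = 64 truth assignments over (z1, z2, z3, z4, z5, z6).
Split on z6. With z6 = true, the clauses containing z6 are satisfied and NOT z6 drops from the rest; 4 of the 2^5 = 32 assignments to the other variables satisfy what remains.
With z6 = false, by the same count on the reduced clause set, 1 assignment works.
Total: 4 + 1 = 5.

5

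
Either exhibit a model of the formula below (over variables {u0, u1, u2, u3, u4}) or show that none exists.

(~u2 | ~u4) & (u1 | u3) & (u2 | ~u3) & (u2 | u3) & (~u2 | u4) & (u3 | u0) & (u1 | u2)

Branch on u2: set u2 = 0.
Unit clause (~u3) forces u3 = 0.
That conflicts with the unit clause (u3).
That branch fails; take u2 = 1 instead.
Unit clause (~u4) forces u4 = 0.
That conflicts with the unit clause (u4).
Either choice for u2 ends in contradiction.

UNSATISFIABLE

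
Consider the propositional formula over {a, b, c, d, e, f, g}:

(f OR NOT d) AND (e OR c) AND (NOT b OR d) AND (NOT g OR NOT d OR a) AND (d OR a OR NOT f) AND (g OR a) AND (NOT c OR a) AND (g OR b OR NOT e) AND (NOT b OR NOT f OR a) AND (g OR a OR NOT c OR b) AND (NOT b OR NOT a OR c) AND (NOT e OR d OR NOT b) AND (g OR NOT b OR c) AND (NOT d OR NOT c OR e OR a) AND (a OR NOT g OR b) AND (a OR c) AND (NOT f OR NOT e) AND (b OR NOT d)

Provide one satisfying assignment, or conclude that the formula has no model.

Branch on f: set f = true.
From the singleton clause (NOT e), e = false.
From the singleton clause (c), c = true.
From the singleton clause (a), a = true.
Branch on b: set b = false.
From the singleton clause (NOT d), d = false.
No clause remains; g is free.

a=true,  b=false,  c=true,  d=false,  e=false,  f=true,  g=true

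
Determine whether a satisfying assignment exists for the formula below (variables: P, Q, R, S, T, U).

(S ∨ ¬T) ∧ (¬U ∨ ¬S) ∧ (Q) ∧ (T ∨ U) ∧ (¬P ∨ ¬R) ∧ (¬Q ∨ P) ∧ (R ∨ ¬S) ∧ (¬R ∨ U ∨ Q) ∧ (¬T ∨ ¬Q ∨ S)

Satisfiable

The clause (Q) is unit, so Q = True.
The clause (P) is unit, so P = True.
The clause (¬R) is unit, so R = False.
The clause (¬S) is unit, so S = False.
The clause (¬T) is unit, so T = False.
The clause (U) is unit, so U = True.
This assignment satisfies each clause.
A satisfying assignment: P ↦ True; Q ↦ True; R ↦ False; S ↦ False; T ↦ False; U ↦ True.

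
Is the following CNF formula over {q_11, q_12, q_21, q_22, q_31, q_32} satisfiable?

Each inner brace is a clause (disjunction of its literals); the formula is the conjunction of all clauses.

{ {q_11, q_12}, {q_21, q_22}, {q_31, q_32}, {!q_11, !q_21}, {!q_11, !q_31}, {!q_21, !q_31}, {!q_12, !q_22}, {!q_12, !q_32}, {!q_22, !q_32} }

No, unsatisfiable

Try q_11 = true.
From the singleton clause (!q_21), q_21 = false.
From the singleton clause (q_22), q_22 = true.
From the singleton clause (!q_31), q_31 = false.
From the singleton clause (q_32), q_32 = true.
That conflicts with the unit clause (!q_32).
Undo q_11 and try q_11 = false.
From the singleton clause (q_12), q_12 = true.
From the singleton clause (!q_22), q_22 = false.
From the singleton clause (q_21), q_21 = true.
From the singleton clause (!q_31), q_31 = false.
From the singleton clause (q_32), q_32 = true.
That conflicts with the unit clause (!q_32).
Neither q_11 = true nor q_11 = false works.
No assignment satisfies every clause.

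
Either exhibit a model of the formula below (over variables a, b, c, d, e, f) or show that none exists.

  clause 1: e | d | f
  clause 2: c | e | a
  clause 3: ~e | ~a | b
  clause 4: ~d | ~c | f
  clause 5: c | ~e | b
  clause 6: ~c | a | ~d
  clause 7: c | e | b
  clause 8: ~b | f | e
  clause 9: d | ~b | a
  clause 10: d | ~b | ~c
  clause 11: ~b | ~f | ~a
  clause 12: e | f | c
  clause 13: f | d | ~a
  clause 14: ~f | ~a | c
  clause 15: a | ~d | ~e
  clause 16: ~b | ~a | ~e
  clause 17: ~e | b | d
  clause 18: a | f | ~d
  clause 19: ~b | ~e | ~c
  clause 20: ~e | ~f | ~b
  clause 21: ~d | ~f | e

Case e = 0:
Case d = 0:
From the singleton clause (f), f = 1.
Case c = 1:
From the singleton clause (~b), b = 0.
No clause remains; a is free.

a ↦ 0,  b ↦ 0,  c ↦ 1,  d ↦ 0,  e ↦ 0,  f ↦ 1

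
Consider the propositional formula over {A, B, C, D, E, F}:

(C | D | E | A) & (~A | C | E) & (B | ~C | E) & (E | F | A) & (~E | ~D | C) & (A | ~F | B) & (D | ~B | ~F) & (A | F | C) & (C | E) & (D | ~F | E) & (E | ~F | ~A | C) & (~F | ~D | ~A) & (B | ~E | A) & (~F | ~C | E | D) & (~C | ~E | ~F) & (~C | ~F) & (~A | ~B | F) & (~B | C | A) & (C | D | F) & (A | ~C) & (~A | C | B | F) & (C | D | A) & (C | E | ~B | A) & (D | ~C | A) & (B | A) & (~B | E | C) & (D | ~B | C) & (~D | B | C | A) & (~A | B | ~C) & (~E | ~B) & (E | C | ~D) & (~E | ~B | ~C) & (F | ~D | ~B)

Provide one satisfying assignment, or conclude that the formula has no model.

A ↦ 1, B ↦ 0, C ↦ 0, D ↦ 0, E ↦ 1, F ↦ 1

Try C = 0.
From the singleton clause (E), E = 1.
From the singleton clause (~D), D = 0.
From the singleton clause (F), F = 1.
From the singleton clause (~B), B = 0.
From the singleton clause (A), A = 1.
Every clause now holds.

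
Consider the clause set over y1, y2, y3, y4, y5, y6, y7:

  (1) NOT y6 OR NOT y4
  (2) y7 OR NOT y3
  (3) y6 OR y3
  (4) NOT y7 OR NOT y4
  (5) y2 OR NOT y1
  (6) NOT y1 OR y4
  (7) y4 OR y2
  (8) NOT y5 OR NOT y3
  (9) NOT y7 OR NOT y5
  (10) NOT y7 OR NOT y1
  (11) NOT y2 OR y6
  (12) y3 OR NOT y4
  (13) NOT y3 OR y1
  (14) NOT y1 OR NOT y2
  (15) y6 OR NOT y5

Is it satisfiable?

Yes

Branch on y6: set y6 = true.
(NOT y4) alone gives y4 = false.
(NOT y1) alone gives y1 = false.
(y2) alone gives y2 = true.
(NOT y3) alone gives y3 = false.
Branch on y7: set y7 = false.
All clauses hold; y5 can take either value.
A satisfying assignment: y1: false, y2: true, y3: false, y4: false, y5: false, y6: true, y7: false.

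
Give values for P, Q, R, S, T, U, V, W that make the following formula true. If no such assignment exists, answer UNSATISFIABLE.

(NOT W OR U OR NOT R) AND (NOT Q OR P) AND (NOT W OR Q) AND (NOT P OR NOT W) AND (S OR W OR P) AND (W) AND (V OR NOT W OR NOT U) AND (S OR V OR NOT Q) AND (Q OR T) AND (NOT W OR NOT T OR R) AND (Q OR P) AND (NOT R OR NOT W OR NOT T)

UNSATISFIABLE

(W) alone gives W = true.
(Q) alone gives Q = true.
(P) alone gives P = true.
Now (NOT P) is unsatisfied and unit — conflict.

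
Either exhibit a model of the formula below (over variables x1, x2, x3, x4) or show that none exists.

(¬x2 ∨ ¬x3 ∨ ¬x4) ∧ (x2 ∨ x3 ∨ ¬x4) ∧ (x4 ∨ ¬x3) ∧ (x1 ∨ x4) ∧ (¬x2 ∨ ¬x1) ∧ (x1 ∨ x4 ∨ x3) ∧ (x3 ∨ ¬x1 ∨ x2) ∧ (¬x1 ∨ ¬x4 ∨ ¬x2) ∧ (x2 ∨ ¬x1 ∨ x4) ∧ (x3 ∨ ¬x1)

x1=False,  x2=False,  x3=True,  x4=True

Branch on x4: set x4 = True.
Branch on x2: set x2 = False.
(x3) alone gives x3 = True.
Every clause is now satisfied; x1 is unconstrained.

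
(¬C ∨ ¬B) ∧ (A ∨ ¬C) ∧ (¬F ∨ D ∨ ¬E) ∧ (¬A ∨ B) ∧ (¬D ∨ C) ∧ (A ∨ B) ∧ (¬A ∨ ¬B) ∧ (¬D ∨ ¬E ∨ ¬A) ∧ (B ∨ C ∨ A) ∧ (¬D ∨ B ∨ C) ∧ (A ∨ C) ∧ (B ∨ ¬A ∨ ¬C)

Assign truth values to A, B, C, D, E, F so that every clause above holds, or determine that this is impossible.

UNSATISFIABLE

Suppose C = False.
Unit clause (¬D) forces D = False.
Unit clause (A) forces A = True.
Unit clause (B) forces B = True.
But (¬B) is also a unit clause — contradiction.
So C must be the other value — set C = True.
Unit clause (¬B) forces B = False.
Unit clause (A) forces A = True.
But (¬A) is also a unit clause — contradiction.
Neither C = True nor C = False works.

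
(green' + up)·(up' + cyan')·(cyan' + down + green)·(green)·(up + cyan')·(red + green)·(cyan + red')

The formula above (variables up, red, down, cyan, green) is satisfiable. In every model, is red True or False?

Suppose red = 1.
Unit clause (green) forces green = 1.
Unit clause (up) forces up = 1.
Unit clause (cyan') forces cyan = 0.
Now (cyan) is unsatisfied and unit — conflict.
So every satisfying assignment has red = False.

False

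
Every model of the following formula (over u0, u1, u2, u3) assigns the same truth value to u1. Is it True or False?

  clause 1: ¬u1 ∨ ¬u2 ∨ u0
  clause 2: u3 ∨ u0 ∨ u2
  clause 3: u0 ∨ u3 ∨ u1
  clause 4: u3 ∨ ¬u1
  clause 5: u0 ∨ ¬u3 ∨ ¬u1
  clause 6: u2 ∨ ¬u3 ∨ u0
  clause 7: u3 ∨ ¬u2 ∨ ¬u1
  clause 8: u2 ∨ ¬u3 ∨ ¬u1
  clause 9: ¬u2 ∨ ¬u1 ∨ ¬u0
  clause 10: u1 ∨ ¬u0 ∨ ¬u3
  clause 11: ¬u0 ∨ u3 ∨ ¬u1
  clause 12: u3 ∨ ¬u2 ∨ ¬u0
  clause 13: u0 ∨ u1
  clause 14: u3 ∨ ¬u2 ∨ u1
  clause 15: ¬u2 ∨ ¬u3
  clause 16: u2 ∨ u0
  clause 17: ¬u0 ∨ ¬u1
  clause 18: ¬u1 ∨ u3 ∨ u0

False

Suppose u1 = True.
Unit clause (u3) forces u3 = True.
Unit clause (u0) forces u0 = True.
Now (¬u0) is unsatisfied and unit — conflict.
So every satisfying assignment has u1 = False.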